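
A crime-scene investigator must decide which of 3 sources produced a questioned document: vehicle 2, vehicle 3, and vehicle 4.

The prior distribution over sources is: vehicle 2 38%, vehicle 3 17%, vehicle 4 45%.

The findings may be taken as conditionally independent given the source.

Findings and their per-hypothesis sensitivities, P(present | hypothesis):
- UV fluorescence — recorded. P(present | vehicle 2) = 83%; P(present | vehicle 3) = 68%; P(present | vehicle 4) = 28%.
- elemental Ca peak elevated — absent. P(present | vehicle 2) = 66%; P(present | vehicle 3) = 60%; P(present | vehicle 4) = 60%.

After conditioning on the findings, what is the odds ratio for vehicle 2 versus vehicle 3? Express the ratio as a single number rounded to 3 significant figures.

2.32

The normalizing constant cancels in an odds ratio, so compute prior × likelihood for the two hypotheses only (using 1 − P(present | H) for each absent finding):
  vehicle 2: 0.38 × 0.83 × (1 − 0.66) = 0.10724
  vehicle 3: 0.17 × 0.68 × (1 − 0.60) = 0.04624
Odds(vehicle 2 : vehicle 3) = 0.10724 / 0.04624 ≈ 2.32.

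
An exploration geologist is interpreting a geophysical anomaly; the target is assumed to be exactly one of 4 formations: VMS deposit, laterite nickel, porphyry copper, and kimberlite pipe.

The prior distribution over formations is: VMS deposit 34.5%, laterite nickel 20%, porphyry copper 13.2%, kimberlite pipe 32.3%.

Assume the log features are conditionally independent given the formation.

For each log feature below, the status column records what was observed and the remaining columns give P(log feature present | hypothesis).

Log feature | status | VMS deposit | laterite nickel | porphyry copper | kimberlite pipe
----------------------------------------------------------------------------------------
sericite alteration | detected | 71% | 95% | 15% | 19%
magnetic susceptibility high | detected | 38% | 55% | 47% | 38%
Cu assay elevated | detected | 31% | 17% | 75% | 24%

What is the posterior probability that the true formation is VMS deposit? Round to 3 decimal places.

By Bayes' rule with conditional independence, the unnormalized weight for each hypothesis is prior × ∏ likelihoods:
  VMS deposit: 0.345 × 0.71 × 0.38 × 0.31 = 0.028855
  laterite nickel: 0.200 × 0.95 × 0.55 × 0.17 = 0.017765
  porphyry copper: 0.132 × 0.15 × 0.47 × 0.75 = 0.0069795
  kimberlite pipe: 0.323 × 0.19 × 0.38 × 0.24 = 0.0055969
Normalizing constant Z = 0.028855 + 0.017765 + 0.0069795 + 0.0055969 = 0.059197.
P(VMS deposit | evidence) = 0.028855 / 0.059197 ≈ 0.487.

0.487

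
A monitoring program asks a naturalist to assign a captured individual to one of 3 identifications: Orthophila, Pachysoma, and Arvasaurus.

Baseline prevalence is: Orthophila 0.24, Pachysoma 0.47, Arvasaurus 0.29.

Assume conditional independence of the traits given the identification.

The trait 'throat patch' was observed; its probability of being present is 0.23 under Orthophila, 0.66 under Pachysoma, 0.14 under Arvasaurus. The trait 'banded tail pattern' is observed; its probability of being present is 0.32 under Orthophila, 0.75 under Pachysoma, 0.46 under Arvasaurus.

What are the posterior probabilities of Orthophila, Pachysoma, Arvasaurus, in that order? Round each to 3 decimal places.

0.066, 0.865, 0.069

Multiply each prior by the joint likelihood of the trait pattern:
  Orthophila: 0.24 × 0.23 × 0.32 = 0.017664
  Pachysoma: 0.47 × 0.66 × 0.75 = 0.23265
  Arvasaurus: 0.29 × 0.14 × 0.46 = 0.018676
Normalizing constant Z = 0.017664 + 0.23265 + 0.018676 = 0.26899.
P(Orthophila | evidence) = 0.017664 / 0.26899 ≈ 0.066
P(Pachysoma | evidence) = 0.23265 / 0.26899 ≈ 0.865
P(Arvasaurus | evidence) = 0.018676 / 0.26899 ≈ 0.069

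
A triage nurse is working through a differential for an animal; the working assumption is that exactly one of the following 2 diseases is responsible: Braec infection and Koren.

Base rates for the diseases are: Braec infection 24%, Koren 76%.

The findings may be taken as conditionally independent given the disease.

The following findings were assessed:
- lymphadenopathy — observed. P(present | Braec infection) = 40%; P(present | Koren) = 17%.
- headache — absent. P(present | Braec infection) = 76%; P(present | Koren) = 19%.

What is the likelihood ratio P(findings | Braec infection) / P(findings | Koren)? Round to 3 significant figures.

0.697

Joint likelihood of the evidence pattern under each hypothesis (using 1 − P(present | H) for each absent finding):
  Braec infection: 0.40 × (1 − 0.76) = 0.096
  Koren: 0.17 × (1 − 0.19) = 0.1377
Bayes factor = 0.096 / 0.1377 ≈ 0.697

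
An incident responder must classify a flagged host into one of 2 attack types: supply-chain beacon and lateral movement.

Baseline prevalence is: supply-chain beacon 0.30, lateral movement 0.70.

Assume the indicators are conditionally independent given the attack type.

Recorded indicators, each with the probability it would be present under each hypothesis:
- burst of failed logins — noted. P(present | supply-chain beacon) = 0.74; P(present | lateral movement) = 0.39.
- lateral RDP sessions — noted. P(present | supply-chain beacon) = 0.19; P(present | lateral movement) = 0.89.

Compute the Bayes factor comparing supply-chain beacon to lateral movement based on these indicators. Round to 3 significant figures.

0.405

Joint likelihood of the indicator pattern under each hypothesis:
  supply-chain beacon: 0.74 × 0.19 = 0.1406
  lateral movement: 0.39 × 0.89 = 0.3471
Bayes factor = 0.1406 / 0.3471 ≈ 0.405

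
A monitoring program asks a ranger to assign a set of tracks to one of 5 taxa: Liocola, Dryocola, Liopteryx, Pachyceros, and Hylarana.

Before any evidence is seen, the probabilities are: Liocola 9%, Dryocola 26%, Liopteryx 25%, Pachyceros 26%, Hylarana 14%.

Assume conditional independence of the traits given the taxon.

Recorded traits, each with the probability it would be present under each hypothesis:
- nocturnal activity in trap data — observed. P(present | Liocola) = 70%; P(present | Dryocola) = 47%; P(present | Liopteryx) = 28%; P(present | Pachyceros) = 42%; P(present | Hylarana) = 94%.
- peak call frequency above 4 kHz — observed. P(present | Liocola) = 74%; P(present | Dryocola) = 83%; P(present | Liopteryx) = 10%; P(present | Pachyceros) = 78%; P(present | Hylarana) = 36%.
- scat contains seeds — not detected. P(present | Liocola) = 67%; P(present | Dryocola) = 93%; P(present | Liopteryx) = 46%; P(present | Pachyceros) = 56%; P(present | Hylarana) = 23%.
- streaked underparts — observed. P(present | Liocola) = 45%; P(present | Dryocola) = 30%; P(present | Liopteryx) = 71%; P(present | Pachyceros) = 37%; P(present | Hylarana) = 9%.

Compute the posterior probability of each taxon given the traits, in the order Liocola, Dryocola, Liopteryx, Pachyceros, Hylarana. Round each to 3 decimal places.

By Bayes' rule with conditional independence, the unnormalized weight for each hypothesis is prior × ∏ likelihoods (using 1 − P(present | H) for each absent trait):
  Liocola: 0.09 × 0.70 × 0.74 × (1 − 0.67) × 0.45 = 0.0069231
  Dryocola: 0.26 × 0.47 × 0.83 × (1 − 0.93) × 0.30 = 0.0021299
  Liopteryx: 0.25 × 0.28 × 0.10 × (1 − 0.46) × 0.71 = 0.0026838
  Pachyceros: 0.26 × 0.42 × 0.78 × (1 − 0.56) × 0.37 = 0.013867
  Hylarana: 0.14 × 0.94 × 0.36 × (1 − 0.23) × 0.09 = 0.0032832
The unnormalized weights sum to 0.028887.
P(Liocola | evidence) = 0.0069231 / 0.028887 ≈ 0.240
P(Dryocola | evidence) = 0.0021299 / 0.028887 ≈ 0.074
P(Liopteryx | evidence) = 0.0026838 / 0.028887 ≈ 0.093
P(Pachyceros | evidence) = 0.013867 / 0.028887 ≈ 0.480
P(Hylarana | evidence) = 0.0032832 / 0.028887 ≈ 0.114

0.240, 0.074, 0.093, 0.480, 0.114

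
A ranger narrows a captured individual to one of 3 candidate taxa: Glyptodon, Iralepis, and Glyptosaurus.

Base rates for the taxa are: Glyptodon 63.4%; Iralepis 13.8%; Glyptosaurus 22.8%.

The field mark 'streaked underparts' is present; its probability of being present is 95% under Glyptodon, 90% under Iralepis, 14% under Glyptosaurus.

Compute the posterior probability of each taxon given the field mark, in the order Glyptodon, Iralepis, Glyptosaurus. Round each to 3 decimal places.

0.794, 0.164, 0.042

By Bayes' rule, the unnormalized weight for each hypothesis is prior × likelihood:
  Glyptodon: 0.634 × 0.95 = 0.6023
  Iralepis: 0.138 × 0.90 = 0.1242
  Glyptosaurus: 0.228 × 0.14 = 0.03192
The unnormalized weights sum to 0.75842.
P(Glyptodon | evidence) = 0.6023 / 0.75842 ≈ 0.794
P(Iralepis | evidence) = 0.1242 / 0.75842 ≈ 0.164
P(Glyptosaurus | evidence) = 0.03192 / 0.75842 ≈ 0.042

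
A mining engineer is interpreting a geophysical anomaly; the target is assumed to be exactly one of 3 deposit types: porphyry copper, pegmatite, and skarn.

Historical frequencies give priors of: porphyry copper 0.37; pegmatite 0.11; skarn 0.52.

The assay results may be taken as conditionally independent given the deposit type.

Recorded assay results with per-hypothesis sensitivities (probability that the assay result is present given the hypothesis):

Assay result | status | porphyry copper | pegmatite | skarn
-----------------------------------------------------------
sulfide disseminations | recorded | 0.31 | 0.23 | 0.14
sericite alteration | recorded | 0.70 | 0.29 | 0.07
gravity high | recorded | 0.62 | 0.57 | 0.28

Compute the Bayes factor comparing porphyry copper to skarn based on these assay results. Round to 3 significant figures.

The Bayes factor is the ratio of the joint likelihoods of the assay result pattern under the two hypotheses.
  porphyry copper: 0.31 × 0.70 × 0.62 = 0.13454
  skarn: 0.14 × 0.07 × 0.28 = 0.002744
Bayes factor = 0.13454 / 0.002744 ≈ 49.0

49.0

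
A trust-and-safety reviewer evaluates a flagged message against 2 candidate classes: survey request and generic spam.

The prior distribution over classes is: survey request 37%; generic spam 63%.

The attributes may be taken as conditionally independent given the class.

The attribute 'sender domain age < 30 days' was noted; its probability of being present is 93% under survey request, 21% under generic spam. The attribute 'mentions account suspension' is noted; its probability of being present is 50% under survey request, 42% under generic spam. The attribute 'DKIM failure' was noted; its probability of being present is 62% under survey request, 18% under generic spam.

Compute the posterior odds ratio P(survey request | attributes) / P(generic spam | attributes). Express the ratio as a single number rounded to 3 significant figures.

10.7

Posterior odds equal prior odds times the likelihood ratio; only the two competing hypotheses matter.
  survey request: 0.370 × 0.93 × 0.50 × 0.62 = 0.10667
  generic spam: 0.630 × 0.21 × 0.42 × 0.18 = 0.010002
Odds(survey request : generic spam) = 0.10667 / 0.010002 ≈ 10.7.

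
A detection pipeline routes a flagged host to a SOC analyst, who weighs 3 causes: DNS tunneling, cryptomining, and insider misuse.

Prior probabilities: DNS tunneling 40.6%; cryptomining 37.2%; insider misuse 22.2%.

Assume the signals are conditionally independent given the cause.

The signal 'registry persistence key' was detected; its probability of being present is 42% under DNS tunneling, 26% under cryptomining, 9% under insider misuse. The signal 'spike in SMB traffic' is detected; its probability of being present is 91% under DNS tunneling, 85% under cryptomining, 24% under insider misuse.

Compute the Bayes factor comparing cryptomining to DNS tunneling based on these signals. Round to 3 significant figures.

The Bayes factor is the ratio of the joint likelihoods of the signal pattern under the two hypotheses.
  cryptomining: 0.26 × 0.85 = 0.221
  DNS tunneling: 0.42 × 0.91 = 0.3822
Bayes factor = 0.221 / 0.3822 ≈ 0.578

0.578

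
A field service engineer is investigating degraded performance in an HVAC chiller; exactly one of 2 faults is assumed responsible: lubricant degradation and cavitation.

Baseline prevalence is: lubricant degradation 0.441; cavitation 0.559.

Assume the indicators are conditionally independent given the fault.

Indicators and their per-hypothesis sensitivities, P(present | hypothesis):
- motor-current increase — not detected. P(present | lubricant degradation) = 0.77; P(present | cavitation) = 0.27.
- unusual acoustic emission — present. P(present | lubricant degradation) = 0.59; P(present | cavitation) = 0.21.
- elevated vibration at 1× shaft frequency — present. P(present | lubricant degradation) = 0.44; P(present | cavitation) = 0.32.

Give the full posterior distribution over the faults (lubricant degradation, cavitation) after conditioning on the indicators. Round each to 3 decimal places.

Multiply each prior by the joint likelihood of the indicator pattern (using 1 − P(present | H) for each absent indicator):
  lubricant degradation: 0.441 × (1 − 0.77) × 0.59 × 0.44 = 0.026331
  cavitation: 0.559 × (1 − 0.27) × 0.21 × 0.32 = 0.027422
Normalizing constant Z = 0.026331 + 0.027422 = 0.053754.
P(lubricant degradation | evidence) = 0.026331 / 0.053754 ≈ 0.490
P(cavitation | evidence) = 0.027422 / 0.053754 ≈ 0.510

0.490, 0.510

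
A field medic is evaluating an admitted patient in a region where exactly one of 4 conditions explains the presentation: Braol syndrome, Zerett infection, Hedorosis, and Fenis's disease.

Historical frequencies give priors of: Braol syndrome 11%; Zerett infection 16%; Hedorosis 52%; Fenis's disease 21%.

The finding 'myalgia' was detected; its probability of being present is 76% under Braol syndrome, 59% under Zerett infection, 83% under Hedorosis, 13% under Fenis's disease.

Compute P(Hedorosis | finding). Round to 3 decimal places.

By Bayes' rule, the unnormalized weight for each hypothesis is prior × likelihood:
  Braol syndrome: 0.11 × 0.76 = 0.0836
  Zerett infection: 0.16 × 0.59 = 0.0944
  Hedorosis: 0.52 × 0.83 = 0.4316
  Fenis's disease: 0.21 × 0.13 = 0.0273
The unnormalized weights sum to 0.6369.
P(Hedorosis | evidence) = 0.4316 / 0.6369 ≈ 0.678.

0.678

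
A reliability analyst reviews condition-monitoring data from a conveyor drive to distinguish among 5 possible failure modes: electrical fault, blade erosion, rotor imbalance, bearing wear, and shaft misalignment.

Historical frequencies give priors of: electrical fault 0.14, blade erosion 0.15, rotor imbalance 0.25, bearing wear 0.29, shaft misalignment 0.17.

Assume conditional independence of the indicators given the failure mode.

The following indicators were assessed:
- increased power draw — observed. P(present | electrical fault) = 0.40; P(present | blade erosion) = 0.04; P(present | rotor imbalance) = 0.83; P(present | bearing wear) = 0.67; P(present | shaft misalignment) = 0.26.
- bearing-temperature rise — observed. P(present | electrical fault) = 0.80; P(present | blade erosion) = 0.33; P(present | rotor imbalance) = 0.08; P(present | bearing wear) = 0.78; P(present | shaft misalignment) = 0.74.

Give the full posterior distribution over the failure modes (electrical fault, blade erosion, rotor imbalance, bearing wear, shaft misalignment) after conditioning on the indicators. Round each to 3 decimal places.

Multiply each prior by the joint likelihood of the indicator pattern:
  electrical fault: 0.14 × 0.40 × 0.80 = 0.0448
  blade erosion: 0.15 × 0.04 × 0.33 = 0.00198
  rotor imbalance: 0.25 × 0.83 × 0.08 = 0.0166
  bearing wear: 0.29 × 0.67 × 0.78 = 0.15155
  shaft misalignment: 0.17 × 0.26 × 0.74 = 0.032708
Normalizing constant Z = 0.0448 + 0.00198 + 0.0166 + 0.15155 + 0.032708 = 0.24764.
P(electrical fault | evidence) = 0.0448 / 0.24764 ≈ 0.181
P(blade erosion | evidence) = 0.00198 / 0.24764 ≈ 0.008
P(rotor imbalance | evidence) = 0.0166 / 0.24764 ≈ 0.067
P(bearing wear | evidence) = 0.15155 / 0.24764 ≈ 0.612
P(shaft misalignment | evidence) = 0.032708 / 0.24764 ≈ 0.132

0.181, 0.008, 0.067, 0.612, 0.132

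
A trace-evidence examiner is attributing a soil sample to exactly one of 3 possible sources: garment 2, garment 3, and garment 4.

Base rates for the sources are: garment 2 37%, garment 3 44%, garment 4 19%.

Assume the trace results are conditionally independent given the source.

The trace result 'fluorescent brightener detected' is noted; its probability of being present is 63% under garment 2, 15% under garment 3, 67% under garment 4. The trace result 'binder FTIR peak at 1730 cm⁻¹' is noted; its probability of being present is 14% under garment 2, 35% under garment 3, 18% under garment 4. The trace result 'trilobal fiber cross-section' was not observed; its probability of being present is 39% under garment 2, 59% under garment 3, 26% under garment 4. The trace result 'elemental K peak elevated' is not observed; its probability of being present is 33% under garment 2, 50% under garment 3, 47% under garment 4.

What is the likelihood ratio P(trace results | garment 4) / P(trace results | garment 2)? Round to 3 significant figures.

1.31

The Bayes factor is the ratio of the joint likelihoods of the trace result pattern under the two hypotheses (using 1 − P(present | H) for each absent trace result).
  garment 4: 0.67 × 0.18 × (1 − 0.26) × (1 − 0.47) = 0.047299
  garment 2: 0.63 × 0.14 × (1 − 0.39) × (1 − 0.33) = 0.036047
Bayes factor = 0.047299 / 0.036047 ≈ 1.31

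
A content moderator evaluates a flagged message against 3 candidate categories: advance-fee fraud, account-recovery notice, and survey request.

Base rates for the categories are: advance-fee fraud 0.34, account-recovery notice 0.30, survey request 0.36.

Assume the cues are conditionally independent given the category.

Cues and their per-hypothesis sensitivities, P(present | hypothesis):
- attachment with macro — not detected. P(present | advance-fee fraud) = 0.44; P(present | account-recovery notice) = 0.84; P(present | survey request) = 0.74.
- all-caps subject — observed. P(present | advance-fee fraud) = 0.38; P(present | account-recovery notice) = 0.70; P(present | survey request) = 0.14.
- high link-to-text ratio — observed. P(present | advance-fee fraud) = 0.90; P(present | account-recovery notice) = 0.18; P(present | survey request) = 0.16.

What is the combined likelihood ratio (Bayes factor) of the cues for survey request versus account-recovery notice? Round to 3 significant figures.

0.289

The Bayes factor is the ratio of the joint likelihoods of the cue pattern under the two hypotheses (using 1 − P(present | H) for each absent cue).
  survey request: (1 − 0.74) × 0.14 × 0.16 = 0.005824
  account-recovery notice: (1 − 0.84) × 0.70 × 0.18 = 0.02016
Bayes factor = 0.005824 / 0.02016 ≈ 0.289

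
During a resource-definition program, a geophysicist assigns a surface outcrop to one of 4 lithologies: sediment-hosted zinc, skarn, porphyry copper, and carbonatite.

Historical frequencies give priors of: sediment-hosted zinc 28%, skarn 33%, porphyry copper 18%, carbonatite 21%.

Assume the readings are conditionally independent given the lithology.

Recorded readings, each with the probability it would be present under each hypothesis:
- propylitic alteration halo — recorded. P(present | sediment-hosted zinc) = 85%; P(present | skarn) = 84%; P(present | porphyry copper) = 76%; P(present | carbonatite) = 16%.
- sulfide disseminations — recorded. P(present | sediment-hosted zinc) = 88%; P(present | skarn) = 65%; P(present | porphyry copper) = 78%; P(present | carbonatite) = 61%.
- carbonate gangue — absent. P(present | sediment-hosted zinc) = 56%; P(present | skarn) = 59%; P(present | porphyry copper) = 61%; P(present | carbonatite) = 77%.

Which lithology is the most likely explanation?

For each hypothesis, the unnormalized posterior weight is prior × product of the reading likelihoods (using 1 − P(present | H) for each absent reading):
  sediment-hosted zinc: 0.28 × 0.85 × 0.88 × (1 − 0.56) = 0.092154
  skarn: 0.33 × 0.84 × 0.65 × (1 − 0.59) = 0.073874
  porphyry copper: 0.18 × 0.76 × 0.78 × (1 − 0.61) = 0.041615
  carbonatite: 0.21 × 0.16 × 0.61 × (1 − 0.77) = 0.0047141
Normalizing constant Z = 0.092154 + 0.073874 + 0.041615 + 0.0047141 = 0.21236.
P(sediment-hosted zinc | evidence) ≈ 0.092154 / 0.21236 ≈ 0.434
P(skarn | evidence) ≈ 0.073874 / 0.21236 ≈ 0.348
P(porphyry copper | evidence) ≈ 0.041615 / 0.21236 ≈ 0.196
P(carbonatite | evidence) ≈ 0.0047141 / 0.21236 ≈ 0.022
The largest is 0.434, so sediment-hosted zinc is most probable.

sediment-hosted zinc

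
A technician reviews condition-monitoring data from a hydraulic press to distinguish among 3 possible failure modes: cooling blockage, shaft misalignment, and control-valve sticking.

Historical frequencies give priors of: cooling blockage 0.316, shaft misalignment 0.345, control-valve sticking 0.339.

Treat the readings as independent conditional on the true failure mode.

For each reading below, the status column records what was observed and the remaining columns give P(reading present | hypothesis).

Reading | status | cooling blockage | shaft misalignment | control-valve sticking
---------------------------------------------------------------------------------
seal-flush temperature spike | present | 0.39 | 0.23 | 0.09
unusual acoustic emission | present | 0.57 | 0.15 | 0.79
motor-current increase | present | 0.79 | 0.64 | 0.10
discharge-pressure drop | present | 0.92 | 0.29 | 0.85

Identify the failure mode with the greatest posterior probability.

cooling blockage

By Bayes' rule with conditional independence, the unnormalized weight for each hypothesis is prior × ∏ likelihoods:
  cooling blockage: 0.316 × 0.39 × 0.57 × 0.79 × 0.92 = 0.051055
  shaft misalignment: 0.345 × 0.23 × 0.15 × 0.64 × 0.29 = 0.0022091
  control-valve sticking: 0.339 × 0.09 × 0.79 × 0.10 × 0.85 = 0.0020487
The unnormalized weights sum to 0.055313.
P(cooling blockage | evidence) ≈ 0.051055 / 0.055313 ≈ 0.923
P(shaft misalignment | evidence) ≈ 0.0022091 / 0.055313 ≈ 0.040
P(control-valve sticking | evidence) ≈ 0.0020487 / 0.055313 ≈ 0.037
The largest is 0.923, so cooling blockage is most probable.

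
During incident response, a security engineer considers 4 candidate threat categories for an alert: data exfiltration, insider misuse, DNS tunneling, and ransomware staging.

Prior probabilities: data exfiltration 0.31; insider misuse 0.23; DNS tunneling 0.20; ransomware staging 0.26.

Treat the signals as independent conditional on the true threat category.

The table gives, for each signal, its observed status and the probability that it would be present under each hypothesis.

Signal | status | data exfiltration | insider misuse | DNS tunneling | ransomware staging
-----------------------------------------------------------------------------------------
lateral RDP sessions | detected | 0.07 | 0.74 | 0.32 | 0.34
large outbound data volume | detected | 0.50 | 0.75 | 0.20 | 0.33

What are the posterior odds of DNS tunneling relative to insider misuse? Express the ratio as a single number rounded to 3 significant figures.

Unnormalized posterior weight (prior times the signal likelihoods) for each of the two hypotheses:
  DNS tunneling: 0.20 × 0.32 × 0.20 = 0.0128
  insider misuse: 0.23 × 0.74 × 0.75 = 0.12765
Odds(DNS tunneling : insider misuse) = 0.0128 / 0.12765 ≈ 0.100.

0.100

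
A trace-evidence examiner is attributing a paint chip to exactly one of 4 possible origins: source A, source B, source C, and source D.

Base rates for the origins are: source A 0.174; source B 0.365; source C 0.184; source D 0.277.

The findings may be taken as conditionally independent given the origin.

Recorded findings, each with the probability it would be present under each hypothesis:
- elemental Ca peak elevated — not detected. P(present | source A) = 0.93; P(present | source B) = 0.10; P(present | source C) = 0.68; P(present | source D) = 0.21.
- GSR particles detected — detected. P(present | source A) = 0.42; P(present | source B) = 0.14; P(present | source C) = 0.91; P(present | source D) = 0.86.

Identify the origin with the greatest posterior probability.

By Bayes' rule with conditional independence, the unnormalized weight for each hypothesis is prior × ∏ likelihoods (using 1 − P(present | H) for each absent finding):
  source A: 0.174 × (1 − 0.93) × 0.42 = 0.0051156
  source B: 0.365 × (1 − 0.10) × 0.14 = 0.04599
  source C: 0.184 × (1 − 0.68) × 0.91 = 0.053581
  source D: 0.277 × (1 − 0.21) × 0.86 = 0.18819
Normalizing constant Z = 0.0051156 + 0.04599 + 0.053581 + 0.18819 = 0.29288.
P(source A | evidence) ≈ 0.0051156 / 0.29288 ≈ 0.017
P(source B | evidence) ≈ 0.04599 / 0.29288 ≈ 0.157
P(source C | evidence) ≈ 0.053581 / 0.29288 ≈ 0.183
P(source D | evidence) ≈ 0.18819 / 0.29288 ≈ 0.643
The largest is 0.643, so source D is most probable.

source D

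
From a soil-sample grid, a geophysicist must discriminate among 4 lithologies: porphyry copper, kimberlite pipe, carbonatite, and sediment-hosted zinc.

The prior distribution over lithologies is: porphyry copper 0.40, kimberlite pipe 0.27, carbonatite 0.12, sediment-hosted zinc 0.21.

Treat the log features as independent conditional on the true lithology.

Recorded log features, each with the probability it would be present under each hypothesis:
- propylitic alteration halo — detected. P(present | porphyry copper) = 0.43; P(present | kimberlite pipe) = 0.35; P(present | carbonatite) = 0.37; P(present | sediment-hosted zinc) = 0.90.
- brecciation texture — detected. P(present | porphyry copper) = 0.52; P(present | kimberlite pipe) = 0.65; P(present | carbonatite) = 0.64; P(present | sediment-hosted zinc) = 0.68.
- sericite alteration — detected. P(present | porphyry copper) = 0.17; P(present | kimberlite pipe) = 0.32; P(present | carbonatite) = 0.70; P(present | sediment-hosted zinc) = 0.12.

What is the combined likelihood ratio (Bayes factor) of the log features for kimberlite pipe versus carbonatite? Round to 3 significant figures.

0.439

Take the product of per-log feature likelihoods under each hypothesis, then divide.
  kimberlite pipe: 0.35 × 0.65 × 0.32 = 0.0728
  carbonatite: 0.37 × 0.64 × 0.70 = 0.16576
Bayes factor = 0.0728 / 0.16576 ≈ 0.439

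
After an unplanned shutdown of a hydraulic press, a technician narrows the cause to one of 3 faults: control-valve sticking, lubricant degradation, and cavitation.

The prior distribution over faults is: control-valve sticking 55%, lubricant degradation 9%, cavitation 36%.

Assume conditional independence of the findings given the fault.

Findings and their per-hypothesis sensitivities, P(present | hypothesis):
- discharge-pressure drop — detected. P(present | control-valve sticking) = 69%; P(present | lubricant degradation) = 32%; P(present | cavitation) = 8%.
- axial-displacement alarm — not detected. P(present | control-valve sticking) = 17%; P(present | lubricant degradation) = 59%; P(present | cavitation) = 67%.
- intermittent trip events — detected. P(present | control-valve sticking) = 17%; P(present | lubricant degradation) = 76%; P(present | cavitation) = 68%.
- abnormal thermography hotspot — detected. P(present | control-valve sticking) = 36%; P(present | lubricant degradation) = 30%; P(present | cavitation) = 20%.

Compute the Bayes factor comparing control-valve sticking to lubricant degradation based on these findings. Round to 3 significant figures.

1.17

Joint likelihood of the evidence pattern under each hypothesis (using 1 − P(present | H) for each absent finding):
  control-valve sticking: 0.69 × (1 − 0.17) × 0.17 × 0.36 = 0.035049
  lubricant degradation: 0.32 × (1 − 0.59) × 0.76 × 0.30 = 0.029914
Bayes factor = 0.035049 / 0.029914 ≈ 1.17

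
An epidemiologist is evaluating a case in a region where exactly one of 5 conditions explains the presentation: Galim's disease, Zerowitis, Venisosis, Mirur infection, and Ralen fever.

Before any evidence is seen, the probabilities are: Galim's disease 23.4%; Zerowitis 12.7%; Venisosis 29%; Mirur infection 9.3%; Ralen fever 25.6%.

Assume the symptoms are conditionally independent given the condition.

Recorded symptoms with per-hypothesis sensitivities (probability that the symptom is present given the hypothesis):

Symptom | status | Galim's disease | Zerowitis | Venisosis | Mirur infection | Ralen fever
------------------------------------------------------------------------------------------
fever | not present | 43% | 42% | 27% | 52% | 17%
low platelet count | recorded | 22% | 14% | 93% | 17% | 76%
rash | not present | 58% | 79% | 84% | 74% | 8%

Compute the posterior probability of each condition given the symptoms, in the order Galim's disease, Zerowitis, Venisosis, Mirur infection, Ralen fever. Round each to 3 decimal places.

By Bayes' rule with conditional independence, the unnormalized weight for each hypothesis is prior × ∏ likelihoods (using 1 − P(present | H) for each absent symptom):
  Galim's disease: 0.234 × (1 − 0.43) × 0.22 × (1 − 0.58) = 0.012324
  Zerowitis: 0.127 × (1 − 0.42) × 0.14 × (1 − 0.79) = 0.0021656
  Venisosis: 0.290 × (1 − 0.27) × 0.93 × (1 − 0.84) = 0.031501
  Mirur infection: 0.093 × (1 − 0.52) × 0.17 × (1 − 0.74) = 0.0019731
  Ralen fever: 0.256 × (1 − 0.17) × 0.76 × (1 − 0.08) = 0.14857
Normalizing constant Z = 0.012324 + 0.0021656 + 0.031501 + 0.0019731 + 0.14857 = 0.19653.
P(Galim's disease | evidence) = 0.012324 / 0.19653 ≈ 0.063
P(Zerowitis | evidence) = 0.0021656 / 0.19653 ≈ 0.011
P(Venisosis | evidence) = 0.031501 / 0.19653 ≈ 0.160
P(Mirur infection | evidence) = 0.0019731 / 0.19653 ≈ 0.010
P(Ralen fever | evidence) = 0.14857 / 0.19653 ≈ 0.756

0.063, 0.011, 0.160, 0.010, 0.756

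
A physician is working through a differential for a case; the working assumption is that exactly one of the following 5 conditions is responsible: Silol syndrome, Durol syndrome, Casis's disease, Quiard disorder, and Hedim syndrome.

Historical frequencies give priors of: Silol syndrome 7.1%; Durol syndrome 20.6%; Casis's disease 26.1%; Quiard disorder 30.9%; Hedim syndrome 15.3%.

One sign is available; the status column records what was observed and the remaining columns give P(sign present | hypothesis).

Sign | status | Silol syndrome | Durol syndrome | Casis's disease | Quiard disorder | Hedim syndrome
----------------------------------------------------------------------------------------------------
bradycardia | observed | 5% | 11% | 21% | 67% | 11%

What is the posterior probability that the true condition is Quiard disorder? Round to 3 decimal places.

Multiply each prior by the likelihood of the sign:
  Silol syndrome: 0.071 × 0.05 = 0.00355
  Durol syndrome: 0.206 × 0.11 = 0.02266
  Casis's disease: 0.261 × 0.21 = 0.05481
  Quiard disorder: 0.309 × 0.67 = 0.20703
  Hedim syndrome: 0.153 × 0.11 = 0.01683
Marginal likelihood of the evidence = 0.30488.
P(Quiard disorder | evidence) = 0.20703 / 0.30488 ≈ 0.679.

0.679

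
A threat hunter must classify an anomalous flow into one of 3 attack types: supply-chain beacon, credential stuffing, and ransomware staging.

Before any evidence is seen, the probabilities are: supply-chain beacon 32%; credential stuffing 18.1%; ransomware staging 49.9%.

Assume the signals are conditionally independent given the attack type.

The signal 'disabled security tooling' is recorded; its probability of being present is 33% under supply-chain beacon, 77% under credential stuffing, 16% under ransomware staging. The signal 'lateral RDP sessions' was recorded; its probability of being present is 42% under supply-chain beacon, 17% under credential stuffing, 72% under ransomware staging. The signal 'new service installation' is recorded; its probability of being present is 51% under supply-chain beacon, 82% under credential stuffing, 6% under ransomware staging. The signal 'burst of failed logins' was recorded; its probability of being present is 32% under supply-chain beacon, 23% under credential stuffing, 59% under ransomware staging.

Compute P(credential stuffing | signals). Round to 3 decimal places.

0.325

For each hypothesis, the unnormalized posterior weight is prior × product of the signal likelihoods:
  supply-chain beacon: 0.320 × 0.33 × 0.42 × 0.51 × 0.32 = 0.0072382
  credential stuffing: 0.181 × 0.77 × 0.17 × 0.82 × 0.23 = 0.0044685
  ransomware staging: 0.499 × 0.16 × 0.72 × 0.06 × 0.59 = 0.002035
Normalizing constant Z = 0.0072382 + 0.0044685 + 0.002035 = 0.013742.
P(credential stuffing | evidence) = 0.0044685 / 0.013742 ≈ 0.325.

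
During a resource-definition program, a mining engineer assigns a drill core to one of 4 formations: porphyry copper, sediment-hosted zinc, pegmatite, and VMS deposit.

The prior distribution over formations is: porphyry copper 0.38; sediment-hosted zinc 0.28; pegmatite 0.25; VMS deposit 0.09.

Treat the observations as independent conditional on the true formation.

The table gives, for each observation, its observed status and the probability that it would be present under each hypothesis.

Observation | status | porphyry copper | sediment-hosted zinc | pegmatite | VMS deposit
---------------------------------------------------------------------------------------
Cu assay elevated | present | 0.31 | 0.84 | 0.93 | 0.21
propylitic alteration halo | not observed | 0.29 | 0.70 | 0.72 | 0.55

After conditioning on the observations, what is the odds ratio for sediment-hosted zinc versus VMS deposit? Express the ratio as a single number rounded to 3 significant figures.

8.30

The normalizing constant cancels in an odds ratio, so compute prior × likelihood for the two hypotheses only (using 1 − P(present | H) for each absent observation):
  sediment-hosted zinc: 0.28 × 0.84 × (1 − 0.70) = 0.07056
  VMS deposit: 0.09 × 0.21 × (1 − 0.55) = 0.008505
Posterior odds = 0.07056 / 0.008505 ≈ 8.30.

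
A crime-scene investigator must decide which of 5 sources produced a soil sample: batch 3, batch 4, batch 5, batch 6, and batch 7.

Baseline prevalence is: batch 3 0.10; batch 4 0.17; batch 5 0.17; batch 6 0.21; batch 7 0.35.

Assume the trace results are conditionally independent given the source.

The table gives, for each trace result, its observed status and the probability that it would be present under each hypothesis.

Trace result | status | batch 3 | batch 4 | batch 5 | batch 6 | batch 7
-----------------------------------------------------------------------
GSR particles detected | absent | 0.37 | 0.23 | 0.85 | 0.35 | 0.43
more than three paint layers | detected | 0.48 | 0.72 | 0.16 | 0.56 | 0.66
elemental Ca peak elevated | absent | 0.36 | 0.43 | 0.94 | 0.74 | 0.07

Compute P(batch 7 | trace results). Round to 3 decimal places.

By Bayes' rule with conditional independence, the unnormalized weight for each hypothesis is prior × ∏ likelihoods (using 1 − P(present | H) for each absent trace result):
  batch 3: 0.10 × (1 − 0.37) × 0.48 × (1 − 0.36) = 0.019354
  batch 4: 0.17 × (1 − 0.23) × 0.72 × (1 − 0.43) = 0.053721
  batch 5: 0.17 × (1 − 0.85) × 0.16 × (1 − 0.94) = 0.0002448
  batch 6: 0.21 × (1 − 0.35) × 0.56 × (1 − 0.74) = 0.019874
  batch 7: 0.35 × (1 − 0.43) × 0.66 × (1 − 0.07) = 0.12245
Normalizing constant Z = 0.019354 + 0.053721 + 0.0002448 + 0.019874 + 0.12245 = 0.21565.
P(batch 7 | evidence) = 0.12245 / 0.21565 ≈ 0.568.

0.568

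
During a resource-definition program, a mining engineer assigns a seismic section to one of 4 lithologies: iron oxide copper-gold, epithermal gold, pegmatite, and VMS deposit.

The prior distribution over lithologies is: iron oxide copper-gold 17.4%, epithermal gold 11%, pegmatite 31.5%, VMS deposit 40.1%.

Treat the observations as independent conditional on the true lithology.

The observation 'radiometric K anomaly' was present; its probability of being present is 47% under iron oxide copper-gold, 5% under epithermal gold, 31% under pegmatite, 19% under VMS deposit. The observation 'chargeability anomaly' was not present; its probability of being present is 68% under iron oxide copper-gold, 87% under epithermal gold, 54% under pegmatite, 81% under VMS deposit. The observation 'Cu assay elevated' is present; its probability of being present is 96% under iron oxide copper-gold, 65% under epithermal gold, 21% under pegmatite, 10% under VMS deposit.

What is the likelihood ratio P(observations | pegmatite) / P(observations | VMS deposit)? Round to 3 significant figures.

8.30

The Bayes factor is the ratio of the joint likelihoods of the evidence pattern under the two hypotheses (using 1 − P(present | H) for each absent observation).
  pegmatite: 0.31 × (1 − 0.54) × 0.21 = 0.029946
  VMS deposit: 0.19 × (1 − 0.81) × 0.10 = 0.00361
Bayes factor = 0.029946 / 0.00361 ≈ 8.30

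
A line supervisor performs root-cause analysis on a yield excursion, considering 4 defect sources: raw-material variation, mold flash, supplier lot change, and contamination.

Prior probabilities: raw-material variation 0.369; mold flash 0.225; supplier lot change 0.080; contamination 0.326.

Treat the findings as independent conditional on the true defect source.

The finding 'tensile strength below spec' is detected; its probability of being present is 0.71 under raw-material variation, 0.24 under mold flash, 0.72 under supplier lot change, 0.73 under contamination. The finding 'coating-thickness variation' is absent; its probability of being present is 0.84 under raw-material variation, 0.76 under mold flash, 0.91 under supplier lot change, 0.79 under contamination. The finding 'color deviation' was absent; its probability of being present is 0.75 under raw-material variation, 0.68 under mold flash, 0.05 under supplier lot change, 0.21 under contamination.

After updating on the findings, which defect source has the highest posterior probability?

Multiply each prior by the joint likelihood of the evidence pattern (using 1 − P(present | H) for each absent finding):
  raw-material variation: 0.369 × 0.71 × (1 − 0.84) × (1 − 0.75) = 0.01048
  mold flash: 0.225 × 0.24 × (1 − 0.76) × (1 − 0.68) = 0.0041472
  supplier lot change: 0.080 × 0.72 × (1 − 0.91) × (1 − 0.05) = 0.0049248
  contamination: 0.326 × 0.73 × (1 − 0.79) × (1 − 0.21) = 0.039481
The unnormalized weights sum to 0.059032.
P(raw-material variation | evidence) ≈ 0.01048 / 0.059032 ≈ 0.178
P(mold flash | evidence) ≈ 0.0041472 / 0.059032 ≈ 0.070
P(supplier lot change | evidence) ≈ 0.0049248 / 0.059032 ≈ 0.083
P(contamination | evidence) ≈ 0.039481 / 0.059032 ≈ 0.669
The largest is 0.669, so contamination is most probable.

contamination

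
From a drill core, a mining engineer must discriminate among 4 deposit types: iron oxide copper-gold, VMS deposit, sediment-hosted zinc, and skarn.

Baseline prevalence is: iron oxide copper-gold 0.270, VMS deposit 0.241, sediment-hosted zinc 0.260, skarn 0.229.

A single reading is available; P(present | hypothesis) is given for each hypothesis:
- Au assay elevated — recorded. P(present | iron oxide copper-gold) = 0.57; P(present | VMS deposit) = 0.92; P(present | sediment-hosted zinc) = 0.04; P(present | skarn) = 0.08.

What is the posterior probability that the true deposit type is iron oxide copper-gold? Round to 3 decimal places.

0.381

Multiply each prior by the likelihood of the reading:
  iron oxide copper-gold: 0.270 × 0.57 = 0.1539
  VMS deposit: 0.241 × 0.92 = 0.22172
  sediment-hosted zinc: 0.260 × 0.04 = 0.0104
  skarn: 0.229 × 0.08 = 0.01832
Normalizing constant Z = 0.1539 + 0.22172 + 0.0104 + 0.01832 = 0.40434.
P(iron oxide copper-gold | evidence) = 0.1539 / 0.40434 ≈ 0.381.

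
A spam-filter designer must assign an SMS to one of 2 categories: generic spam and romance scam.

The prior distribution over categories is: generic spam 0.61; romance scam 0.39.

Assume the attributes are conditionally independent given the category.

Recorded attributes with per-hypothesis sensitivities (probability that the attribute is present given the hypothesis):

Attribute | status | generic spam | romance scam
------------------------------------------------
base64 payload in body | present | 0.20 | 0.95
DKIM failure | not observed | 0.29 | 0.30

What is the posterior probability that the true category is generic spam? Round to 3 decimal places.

By Bayes' rule with conditional independence, the unnormalized weight for each hypothesis is prior × ∏ likelihoods (using 1 − P(present | H) for each absent attribute):
  generic spam: 0.61 × 0.20 × (1 − 0.29) = 0.08662
  romance scam: 0.39 × 0.95 × (1 − 0.30) = 0.25935
Normalizing constant Z = 0.08662 + 0.25935 = 0.34597.
P(generic spam | evidence) = 0.08662 / 0.34597 ≈ 0.250.

0.250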